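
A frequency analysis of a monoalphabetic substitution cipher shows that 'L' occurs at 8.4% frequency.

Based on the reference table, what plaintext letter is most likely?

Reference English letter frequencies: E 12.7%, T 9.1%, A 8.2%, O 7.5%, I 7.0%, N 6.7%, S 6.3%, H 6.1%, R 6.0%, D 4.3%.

Step 1: The observed frequency is 8.4%.
Step 2: Compare with English frequencies:
  E: 12.7% (difference: 4.3%)
  T: 9.1% (difference: 0.7%)
  A: 8.2% (difference: 0.2%) <-- closest
  O: 7.5% (difference: 0.9%)
  I: 7.0% (difference: 1.4%)
  N: 6.7% (difference: 1.7%)
  S: 6.3% (difference: 2.1%)
  H: 6.1% (difference: 2.3%)
  R: 6.0% (difference: 2.4%)
  D: 4.3% (difference: 4.1%)
Step 3: 'L' most likely represents 'A' (frequency 8.2%).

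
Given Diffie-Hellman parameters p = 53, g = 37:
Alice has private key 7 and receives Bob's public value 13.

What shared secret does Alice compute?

Step 1: s = B^a mod p = 13^7 mod 53.
  13^1 mod 53 = 13
  13^2 mod 53 = (13 * 13) mod 53 = 10
  13^3 mod 53 = (10 * 13) mod 53 = 24
  13^4 mod 53 = (24 * 13) mod 53 = 47
  13^5 mod 53 = (47 * 13) mod 53 = 28
  13^6 mod 53 = (28 * 13) mod 53 = 46
  13^7 mod 53 = (46 * 13) mod 53 = 15
Result: shared secret = 15.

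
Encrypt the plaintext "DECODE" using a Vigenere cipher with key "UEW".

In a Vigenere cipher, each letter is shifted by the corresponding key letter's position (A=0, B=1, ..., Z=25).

Step 1: Repeat key to match plaintext length:
  Plaintext: DECODE
  Key:       UEWUEW
Step 2: Encrypt each letter:
  D(3) + U(20) = (3+20) mod 26 = 23 = X
  E(4) + E(4) = (4+4) mod 26 = 8 = I
  C(2) + W(22) = (2+22) mod 26 = 24 = Y
  O(14) + U(20) = (14+20) mod 26 = 8 = I
  D(3) + E(4) = (3+4) mod 26 = 7 = H
  E(4) + W(22) = (4+22) mod 26 = 0 = A
Ciphertext: XIYIHA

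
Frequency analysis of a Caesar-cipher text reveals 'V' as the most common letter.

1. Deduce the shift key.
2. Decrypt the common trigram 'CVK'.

Step 1: In English, 'E' is the most frequent letter (12.7%).
Step 2: The most frequent ciphertext letter is 'V' (position 21).
Step 3: Shift = (21 - 4) mod 26 = 17.
Step 4: Decrypt 'CVK' by shifting back 17:
  C -> L
  V -> E
  K -> T
Step 5: 'CVK' decrypts to 'LET'.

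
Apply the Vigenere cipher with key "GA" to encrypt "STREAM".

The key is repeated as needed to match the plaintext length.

Step 1: Repeat key to match plaintext length:
  Plaintext: STREAM
  Key:       GAGAGA
Step 2: Encrypt each letter:
  S(18) + G(6) = (18+6) mod 26 = 24 = Y
  T(19) + A(0) = (19+0) mod 26 = 19 = T
  R(17) + G(6) = (17+6) mod 26 = 23 = X
  E(4) + A(0) = (4+0) mod 26 = 4 = E
  A(0) + G(6) = (0+6) mod 26 = 6 = G
  M(12) + A(0) = (12+0) mod 26 = 12 = M
Ciphertext: YTXEGM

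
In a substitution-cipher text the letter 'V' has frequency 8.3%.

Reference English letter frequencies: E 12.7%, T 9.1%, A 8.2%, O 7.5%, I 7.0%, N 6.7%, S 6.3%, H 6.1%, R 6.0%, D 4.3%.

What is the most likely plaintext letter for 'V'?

Step 1: The observed frequency is 8.3%.
Step 2: Compare with English frequencies:
  E: 12.7% (difference: 4.4%)
  T: 9.1% (difference: 0.8%)
  A: 8.2% (difference: 0.1%) <-- closest
  O: 7.5% (difference: 0.8%)
  I: 7.0% (difference: 1.3%)
  N: 6.7% (difference: 1.6%)
  S: 6.3% (difference: 2.0%)
  H: 6.1% (difference: 2.2%)
  R: 6.0% (difference: 2.3%)
  D: 4.3% (difference: 4.0%)
Step 3: 'V' most likely represents 'A' (frequency 8.2%).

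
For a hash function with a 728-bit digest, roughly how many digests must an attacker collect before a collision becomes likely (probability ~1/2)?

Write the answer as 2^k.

Step 1: The birthday paradox gives collision probability ~50% after sqrt(2^n) = 2^(n/2) hashes.
Step 2: For 728-bit output: 2^(728/2) = 2^364.
Step 3: Approximately 2^364 hash computations needed.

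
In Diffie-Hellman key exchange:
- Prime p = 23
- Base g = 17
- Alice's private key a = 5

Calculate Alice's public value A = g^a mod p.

Step 1: A = g^a mod p = 17^5 mod 23.
  17^1 mod 23 = 17
  17^2 mod 23 = (17 * 17) mod 23 = 13
  17^3 mod 23 = (13 * 17) mod 23 = 14
  17^4 mod 23 = (14 * 17) mod 23 = 8
  17^5 mod 23 = (8 * 17) mod 23 = 21
Result: A = 21.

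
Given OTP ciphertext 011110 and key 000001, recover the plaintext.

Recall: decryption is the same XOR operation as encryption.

Step 1: XOR ciphertext with key:
  Ciphertext: 011110
  Key:        000001
  XOR:        011111
Step 2: Plaintext = 011111 = 31 in decimal.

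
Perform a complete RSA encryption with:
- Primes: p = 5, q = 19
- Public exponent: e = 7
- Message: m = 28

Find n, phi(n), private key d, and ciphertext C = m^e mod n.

Step 1: n = 5 * 19 = 95.
Step 2: phi(n) = (5-1)(19-1) = 4 * 18 = 72.
Step 3: Find d = 7^(-1) mod 72 = 31.
  Verify: 7 * 31 = 217 = 1 (mod 72).
Step 4: C = 28^7 mod 95 = 42.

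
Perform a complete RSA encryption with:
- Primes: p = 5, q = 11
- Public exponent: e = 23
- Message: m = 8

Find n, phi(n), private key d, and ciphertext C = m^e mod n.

Step 1: n = 5 * 11 = 55.
Step 2: phi(n) = (5-1)(11-1) = 4 * 10 = 40.
Step 3: Find d = 23^(-1) mod 40 = 7.
  Verify: 23 * 7 = 161 = 1 (mod 40).
Step 4: C = 8^23 mod 55 = 17.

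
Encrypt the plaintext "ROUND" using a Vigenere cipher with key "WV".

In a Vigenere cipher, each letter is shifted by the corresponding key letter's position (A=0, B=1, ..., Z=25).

Step 1: Repeat key to match plaintext length:
  Plaintext: ROUND
  Key:       WVWVW
Step 2: Encrypt each letter:
  R(17) + W(22) = (17+22) mod 26 = 13 = N
  O(14) + V(21) = (14+21) mod 26 = 9 = J
  U(20) + W(22) = (20+22) mod 26 = 16 = Q
  N(13) + V(21) = (13+21) mod 26 = 8 = I
  D(3) + W(22) = (3+22) mod 26 = 25 = Z
Ciphertext: NJQIZ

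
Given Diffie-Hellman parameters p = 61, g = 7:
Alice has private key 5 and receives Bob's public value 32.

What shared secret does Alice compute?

Step 1: s = B^a mod p = 32^5 mod 61.
  32^1 mod 61 = 32
  32^2 mod 61 = (32 * 32) mod 61 = 48
  32^3 mod 61 = (48 * 32) mod 61 = 11
  32^4 mod 61 = (11 * 32) mod 61 = 47
  32^5 mod 61 = (47 * 32) mod 61 = 40
Result: shared secret = 40.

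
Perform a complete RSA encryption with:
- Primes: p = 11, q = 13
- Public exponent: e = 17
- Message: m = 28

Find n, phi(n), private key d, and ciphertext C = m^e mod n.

Step 1: n = 11 * 13 = 143.
Step 2: phi(n) = (11-1)(13-1) = 10 * 12 = 120.
Step 3: Find d = 17^(-1) mod 120 = 113.
  Verify: 17 * 113 = 1921 = 1 (mod 120).
Step 4: C = 28^17 mod 143 = 19.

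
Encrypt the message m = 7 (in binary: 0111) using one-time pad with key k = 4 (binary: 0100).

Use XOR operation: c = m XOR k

Step 1: Write out the XOR operation bit by bit:
  Message: 0111
  Key:     0100
  XOR:     0011
Step 2: Convert to decimal: 0011 = 3.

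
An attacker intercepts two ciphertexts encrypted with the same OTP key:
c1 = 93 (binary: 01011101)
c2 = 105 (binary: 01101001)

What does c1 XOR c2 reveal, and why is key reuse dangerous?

Step 1: c1 XOR c2 = (m1 XOR k) XOR (m2 XOR k).
Step 2: By XOR associativity/commutativity: = m1 XOR m2 XOR k XOR k = m1 XOR m2.
Step 3: 01011101 XOR 01101001 = 00110100 = 52.
Step 4: The key cancels out! An attacker learns m1 XOR m2 = 52, revealing the relationship between plaintexts.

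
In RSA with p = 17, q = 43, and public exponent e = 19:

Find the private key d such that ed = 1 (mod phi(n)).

Step 1: n = 17 * 43 = 731.
Step 2: phi(n) = 16 * 42 = 672.
Step 3: Find d such that 19 * d = 1 (mod 672).
Step 4: d = 19^(-1) mod 672 = 283.
Verification: 19 * 283 = 5377 = 8 * 672 + 1.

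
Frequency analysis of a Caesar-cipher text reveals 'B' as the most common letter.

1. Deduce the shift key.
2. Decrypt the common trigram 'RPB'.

Step 1: In English, 'E' is the most frequent letter (12.7%).
Step 2: The most frequent ciphertext letter is 'B' (position 1).
Step 3: Shift = (1 - 4) mod 26 = 23.
Step 4: Decrypt 'RPB' by shifting back 23:
  R -> U
  P -> S
  B -> E
Step 5: 'RPB' decrypts to 'USE'.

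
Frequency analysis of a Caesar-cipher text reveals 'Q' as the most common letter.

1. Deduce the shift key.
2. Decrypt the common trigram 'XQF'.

Step 1: In English, 'E' is the most frequent letter (12.7%).
Step 2: The most frequent ciphertext letter is 'Q' (position 16).
Step 3: Shift = (16 - 4) mod 26 = 12.
Step 4: Decrypt 'XQF' by shifting back 12:
  X -> L
  Q -> E
  F -> T
Step 5: 'XQF' decrypts to 'LET'.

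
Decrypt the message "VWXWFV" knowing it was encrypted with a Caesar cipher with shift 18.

Step 1: Reverse the shift by subtracting 18 from each letter position.
  V (position 21) -> position (21-18) mod 26 = 3 -> D
  W (position 22) -> position (22-18) mod 26 = 4 -> E
  X (position 23) -> position (23-18) mod 26 = 5 -> F
  W (position 22) -> position (22-18) mod 26 = 4 -> E
  F (position 5) -> position (5-18) mod 26 = 13 -> N
  V (position 21) -> position (21-18) mod 26 = 3 -> D
Decrypted message: DEFEND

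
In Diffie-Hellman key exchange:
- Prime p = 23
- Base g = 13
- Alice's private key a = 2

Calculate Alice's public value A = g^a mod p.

Step 1: A = g^a mod p = 13^2 mod 23.
  13^1 mod 23 = 13
  13^2 mod 23 = (13 * 13) mod 23 = 8
Result: A = 8.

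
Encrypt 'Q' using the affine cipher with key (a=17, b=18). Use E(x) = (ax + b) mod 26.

Step 1: Convert 'Q' to number: x = 16.
Step 2: E(16) = (17 * 16 + 18) mod 26 = 290 mod 26 = 4.
Step 3: Convert 4 back to letter: E.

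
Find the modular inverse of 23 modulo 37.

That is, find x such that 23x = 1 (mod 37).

Step 1: We need x such that 23 * x = 1 (mod 37).
Step 2: Using the extended Euclidean algorithm or trial:
  23 * 29 = 667 = 18 * 37 + 1.
Step 3: Since 667 mod 37 = 1, the inverse is x = 29.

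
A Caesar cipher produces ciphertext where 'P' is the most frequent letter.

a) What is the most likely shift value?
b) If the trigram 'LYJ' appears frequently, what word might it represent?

Step 1: In English, 'E' is the most frequent letter (12.7%).
Step 2: The most frequent ciphertext letter is 'P' (position 15).
Step 3: Shift = (15 - 4) mod 26 = 11.
Step 4: Decrypt 'LYJ' by shifting back 11:
  L -> A
  Y -> N
  J -> Y
Step 5: 'LYJ' decrypts to 'ANY'.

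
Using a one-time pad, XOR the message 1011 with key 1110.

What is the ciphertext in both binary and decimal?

Step 1: Write out the XOR operation bit by bit:
  Message: 1011
  Key:     1110
  XOR:     0101
Step 2: Convert to decimal: 0101 = 5.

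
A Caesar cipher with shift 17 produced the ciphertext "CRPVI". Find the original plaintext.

Step 1: Reverse the shift by subtracting 17 from each letter position.
  C (position 2) -> position (2-17) mod 26 = 11 -> L
  R (position 17) -> position (17-17) mod 26 = 0 -> A
  P (position 15) -> position (15-17) mod 26 = 24 -> Y
  V (position 21) -> position (21-17) mod 26 = 4 -> E
  I (position 8) -> position (8-17) mod 26 = 17 -> R
Decrypted message: LAYER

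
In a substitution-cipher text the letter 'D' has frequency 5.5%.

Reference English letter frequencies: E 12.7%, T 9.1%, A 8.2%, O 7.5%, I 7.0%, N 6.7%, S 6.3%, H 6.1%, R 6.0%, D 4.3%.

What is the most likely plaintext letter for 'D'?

Step 1: The observed frequency is 5.5%.
Step 2: Compare with English frequencies:
  E: 12.7% (difference: 7.2%)
  T: 9.1% (difference: 3.6%)
  A: 8.2% (difference: 2.7%)
  O: 7.5% (difference: 2.0%)
  I: 7.0% (difference: 1.5%)
  N: 6.7% (difference: 1.2%)
  S: 6.3% (difference: 0.8%)
  H: 6.1% (difference: 0.6%)
  R: 6.0% (difference: 0.5%) <-- closest
  D: 4.3% (difference: 1.2%)
Step 3: 'D' most likely represents 'R' (frequency 6.0%).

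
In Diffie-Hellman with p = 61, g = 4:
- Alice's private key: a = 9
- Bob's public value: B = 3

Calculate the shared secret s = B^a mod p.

Step 1: s = B^a mod p = 3^9 mod 61.
  3^1 mod 61 = 3
  3^2 mod 61 = (3 * 3) mod 61 = 9
  3^3 mod 61 = (9 * 3) mod 61 = 27
  3^4 mod 61 = (27 * 3) mod 61 = 20
  3^5 mod 61 = (20 * 3) mod 61 = 60
  3^6 mod 61 = (60 * 3) mod 61 = 58
  3^7 mod 61 = (58 * 3) mod 61 = 52
  3^8 mod 61 = (52 * 3) mod 61 = 34
  3^9 mod 61 = (34 * 3) mod 61 = 41
Result: shared secret = 41.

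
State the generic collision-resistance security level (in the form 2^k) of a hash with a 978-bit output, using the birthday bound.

Step 1: The birthday paradox gives collision probability ~50% after sqrt(2^n) = 2^(n/2) hashes.
Step 2: For 978-bit output: 2^(978/2) = 2^489.
Step 3: Approximately 2^489 hash computations needed.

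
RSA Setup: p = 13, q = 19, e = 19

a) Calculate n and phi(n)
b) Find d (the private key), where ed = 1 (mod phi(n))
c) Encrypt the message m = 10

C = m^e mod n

Step 1: n = 13 * 19 = 247.
Step 2: phi(n) = (13-1)(19-1) = 12 * 18 = 216.
Step 3: Find d = 19^(-1) mod 216 = 91.
  Verify: 19 * 91 = 1729 = 1 (mod 216).
Step 4: C = 10^19 mod 247 = 10.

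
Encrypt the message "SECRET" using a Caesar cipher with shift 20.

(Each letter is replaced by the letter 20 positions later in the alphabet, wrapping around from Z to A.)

Step 1: For each letter, shift forward by 20 positions (mod 26).
  S (position 18) -> position (18+20) mod 26 = 12 -> M
  E (position 4) -> position (4+20) mod 26 = 24 -> Y
  C (position 2) -> position (2+20) mod 26 = 22 -> W
  R (position 17) -> position (17+20) mod 26 = 11 -> L
  E (position 4) -> position (4+20) mod 26 = 24 -> Y
  T (position 19) -> position (19+20) mod 26 = 13 -> N
Result: MYWLYN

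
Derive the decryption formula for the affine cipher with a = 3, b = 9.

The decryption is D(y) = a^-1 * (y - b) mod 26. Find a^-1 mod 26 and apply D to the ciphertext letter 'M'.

Step 1: Find a^-1, the modular inverse of 3 mod 26.
Step 2: We need 3 * a^-1 = 1 (mod 26).
Step 3: 3 * 9 = 27 = 1 * 26 + 1, so a^-1 = 9.
Step 4: D(y) = 9(y - 9) mod 26.
Step 5: Apply to 'M' (y = 12): D(12) = 9 * (12 - 9) mod 26 = 9 * 3 mod 26 = 1 -> 'B'.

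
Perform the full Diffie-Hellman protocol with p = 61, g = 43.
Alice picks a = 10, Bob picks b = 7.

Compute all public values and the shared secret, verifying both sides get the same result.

Step 1: A = g^a mod p = 43^10 mod 61 = 48.
Step 2: B = g^b mod p = 43^7 mod 61 = 2.
Step 3: Alice computes s = B^a mod p = 2^10 mod 61 = 48.
Step 4: Bob computes s = A^b mod p = 48^7 mod 61 = 48.
Both sides agree: shared secret = 48.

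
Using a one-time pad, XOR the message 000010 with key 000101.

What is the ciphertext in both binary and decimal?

Step 1: Write out the XOR operation bit by bit:
  Message: 000010
  Key:     000101
  XOR:     000111
Step 2: Convert to decimal: 000111 = 7.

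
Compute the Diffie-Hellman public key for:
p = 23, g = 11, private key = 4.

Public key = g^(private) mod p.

Step 1: A = g^a mod p = 11^4 mod 23.
  11^1 mod 23 = 11
  11^2 mod 23 = (11 * 11) mod 23 = 6
  11^3 mod 23 = (6 * 11) mod 23 = 20
  11^4 mod 23 = (20 * 11) mod 23 = 13
Result: A = 13.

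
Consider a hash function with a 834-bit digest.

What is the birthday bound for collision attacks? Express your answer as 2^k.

Step 1: The birthday paradox gives collision probability ~50% after sqrt(2^n) = 2^(n/2) hashes.
Step 2: For 834-bit output: 2^(834/2) = 2^417.
Step 3: Approximately 2^417 hash computations needed.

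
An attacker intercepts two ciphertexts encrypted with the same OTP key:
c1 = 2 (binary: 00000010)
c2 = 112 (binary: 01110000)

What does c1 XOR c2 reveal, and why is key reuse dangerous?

Step 1: c1 XOR c2 = (m1 XOR k) XOR (m2 XOR k).
Step 2: By XOR associativity/commutativity: = m1 XOR m2 XOR k XOR k = m1 XOR m2.
Step 3: 00000010 XOR 01110000 = 01110010 = 114.
Step 4: The key cancels out! An attacker learns m1 XOR m2 = 114, revealing the relationship between plaintexts.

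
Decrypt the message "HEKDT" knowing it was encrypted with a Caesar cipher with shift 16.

Step 1: Reverse the shift by subtracting 16 from each letter position.
  H (position 7) -> position (7-16) mod 26 = 17 -> R
  E (position 4) -> position (4-16) mod 26 = 14 -> O
  K (position 10) -> position (10-16) mod 26 = 20 -> U
  D (position 3) -> position (3-16) mod 26 = 13 -> N
  T (position 19) -> position (19-16) mod 26 = 3 -> D
Decrypted message: ROUND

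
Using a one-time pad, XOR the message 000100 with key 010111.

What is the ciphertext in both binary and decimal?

Step 1: Write out the XOR operation bit by bit:
  Message: 000100
  Key:     010111
  XOR:     010011
Step 2: Convert to decimal: 010011 = 19.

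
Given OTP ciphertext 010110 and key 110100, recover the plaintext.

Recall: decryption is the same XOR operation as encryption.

Step 1: XOR ciphertext with key:
  Ciphertext: 010110
  Key:        110100
  XOR:        100010
Step 2: Plaintext = 100010 = 34 in decimal.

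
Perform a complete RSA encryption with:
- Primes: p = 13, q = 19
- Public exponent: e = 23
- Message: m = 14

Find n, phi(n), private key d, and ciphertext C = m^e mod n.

Step 1: n = 13 * 19 = 247.
Step 2: phi(n) = (13-1)(19-1) = 12 * 18 = 216.
Step 3: Find d = 23^(-1) mod 216 = 47.
  Verify: 23 * 47 = 1081 = 1 (mod 216).
Step 4: C = 14^23 mod 247 = 105.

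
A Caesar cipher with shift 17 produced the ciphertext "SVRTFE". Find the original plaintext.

Step 1: Reverse the shift by subtracting 17 from each letter position.
  S (position 18) -> position (18-17) mod 26 = 1 -> B
  V (position 21) -> position (21-17) mod 26 = 4 -> E
  R (position 17) -> position (17-17) mod 26 = 0 -> A
  T (position 19) -> position (19-17) mod 26 = 2 -> C
  F (position 5) -> position (5-17) mod 26 = 14 -> O
  E (position 4) -> position (4-17) mod 26 = 13 -> N
Decrypted message: BEACON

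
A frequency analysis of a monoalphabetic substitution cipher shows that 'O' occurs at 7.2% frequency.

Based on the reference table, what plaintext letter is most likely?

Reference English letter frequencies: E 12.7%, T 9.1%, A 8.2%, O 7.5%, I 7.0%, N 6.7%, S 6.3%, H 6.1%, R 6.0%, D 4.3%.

Step 1: The observed frequency is 7.2%.
Step 2: Compare with English frequencies:
  E: 12.7% (difference: 5.5%)
  T: 9.1% (difference: 1.9%)
  A: 8.2% (difference: 1.0%)
  O: 7.5% (difference: 0.3%)
  I: 7.0% (difference: 0.2%) <-- closest
  N: 6.7% (difference: 0.5%)
  S: 6.3% (difference: 0.9%)
  H: 6.1% (difference: 1.1%)
  R: 6.0% (difference: 1.2%)
  D: 4.3% (difference: 2.9%)
Step 3: 'O' most likely represents 'I' (frequency 7.0%).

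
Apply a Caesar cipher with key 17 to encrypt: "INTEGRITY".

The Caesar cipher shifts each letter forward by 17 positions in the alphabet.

Step 1: For each letter, shift forward by 17 positions (mod 26).
  I (position 8) -> position (8+17) mod 26 = 25 -> Z
  N (position 13) -> position (13+17) mod 26 = 4 -> E
  T (position 19) -> position (19+17) mod 26 = 10 -> K
  E (position 4) -> position (4+17) mod 26 = 21 -> V
  G (position 6) -> position (6+17) mod 26 = 23 -> X
  R (position 17) -> position (17+17) mod 26 = 8 -> I
  I (position 8) -> position (8+17) mod 26 = 25 -> Z
  T (position 19) -> position (19+17) mod 26 = 10 -> K
  Y (position 24) -> position (24+17) mod 26 = 15 -> P
Result: ZEKVXIZKP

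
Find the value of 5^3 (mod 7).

Step 1: Compute 5^3 mod 7 step by step, reducing modulo 7 at each step.
  5^1 mod 7 = 5
  5^2 mod 7 = (5 * 5) mod 7 = 4
  5^3 mod 7 = (4 * 5) mod 7 = 6
Step 2: Result = 6.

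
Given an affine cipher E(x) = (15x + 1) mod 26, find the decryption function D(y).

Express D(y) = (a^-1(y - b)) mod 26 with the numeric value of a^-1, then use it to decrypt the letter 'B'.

Step 1: Find a^-1, the modular inverse of 15 mod 26.
Step 2: We need 15 * a^-1 = 1 (mod 26).
Step 3: 15 * 7 = 105 = 4 * 26 + 1, so a^-1 = 7.
Step 4: D(y) = 7(y - 1) mod 26.
Step 5: Apply to 'B' (y = 1): D(1) = 7 * (1 - 1) mod 26 = 7 * 0 mod 26 = 0 -> 'A'.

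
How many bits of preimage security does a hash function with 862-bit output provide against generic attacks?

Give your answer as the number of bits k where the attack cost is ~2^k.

Step 1: The hash has a 862-bit output.
Step 2: Preimage resistance means: given a digest h(x), it should be infeasible to find any input that hashes to it.
With a 862-bit output there are 2^862 possible digests, so a generic brute-force preimage search costs about 2^862 evaluations.
Step 3: Security level = 862 bits.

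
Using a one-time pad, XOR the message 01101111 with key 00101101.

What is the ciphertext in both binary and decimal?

Step 1: Write out the XOR operation bit by bit:
  Message: 01101111
  Key:     00101101
  XOR:     01000010
Step 2: Convert to decimal: 01000010 = 66.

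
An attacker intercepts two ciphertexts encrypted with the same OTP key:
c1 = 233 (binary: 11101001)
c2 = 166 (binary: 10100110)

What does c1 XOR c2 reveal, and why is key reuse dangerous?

Step 1: c1 XOR c2 = (m1 XOR k) XOR (m2 XOR k).
Step 2: By XOR associativity/commutativity: = m1 XOR m2 XOR k XOR k = m1 XOR m2.
Step 3: 11101001 XOR 10100110 = 01001111 = 79.
Step 4: The key cancels out! An attacker learns m1 XOR m2 = 79, revealing the relationship between plaintexts.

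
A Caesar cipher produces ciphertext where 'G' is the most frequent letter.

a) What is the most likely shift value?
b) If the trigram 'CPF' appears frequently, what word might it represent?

Step 1: In English, 'E' is the most frequent letter (12.7%).
Step 2: The most frequent ciphertext letter is 'G' (position 6).
Step 3: Shift = (6 - 4) mod 26 = 2.
Step 4: Decrypt 'CPF' by shifting back 2:
  C -> A
  P -> N
  F -> D
Step 5: 'CPF' decrypts to 'AND'.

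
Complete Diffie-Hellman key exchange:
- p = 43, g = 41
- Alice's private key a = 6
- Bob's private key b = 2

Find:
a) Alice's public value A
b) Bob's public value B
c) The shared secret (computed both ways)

Step 1: A = g^a mod p = 41^6 mod 43 = 21.
Step 2: B = g^b mod p = 41^2 mod 43 = 4.
Step 3: Alice computes s = B^a mod p = 4^6 mod 43 = 11.
Step 4: Bob computes s = A^b mod p = 21^2 mod 43 = 11.
Both sides agree: shared secret = 11.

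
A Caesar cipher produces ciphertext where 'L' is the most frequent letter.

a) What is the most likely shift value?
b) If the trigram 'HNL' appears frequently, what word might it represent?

Step 1: In English, 'E' is the most frequent letter (12.7%).
Step 2: The most frequent ciphertext letter is 'L' (position 11).
Step 3: Shift = (11 - 4) mod 26 = 7.
Step 4: Decrypt 'HNL' by shifting back 7:
  H -> A
  N -> G
  L -> E
Step 5: 'HNL' decrypts to 'AGE'.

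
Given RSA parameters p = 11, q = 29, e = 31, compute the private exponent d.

Step 1: n = 11 * 29 = 319.
Step 2: phi(n) = 10 * 28 = 280.
Step 3: Find d such that 31 * d = 1 (mod 280).
Step 4: d = 31^(-1) mod 280 = 271.
Verification: 31 * 271 = 8401 = 30 * 280 + 1.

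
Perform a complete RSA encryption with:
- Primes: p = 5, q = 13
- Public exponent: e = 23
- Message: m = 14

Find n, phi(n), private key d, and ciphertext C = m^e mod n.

Step 1: n = 5 * 13 = 65.
Step 2: phi(n) = (5-1)(13-1) = 4 * 12 = 48.
Step 3: Find d = 23^(-1) mod 48 = 23.
  Verify: 23 * 23 = 529 = 1 (mod 48).
Step 4: C = 14^23 mod 65 = 14.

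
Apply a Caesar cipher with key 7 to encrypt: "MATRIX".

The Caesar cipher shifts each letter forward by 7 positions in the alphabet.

Step 1: For each letter, shift forward by 7 positions (mod 26).
  M (position 12) -> position (12+7) mod 26 = 19 -> T
  A (position 0) -> position (0+7) mod 26 = 7 -> H
  T (position 19) -> position (19+7) mod 26 = 0 -> A
  R (position 17) -> position (17+7) mod 26 = 24 -> Y
  I (position 8) -> position (8+7) mod 26 = 15 -> P
  X (position 23) -> position (23+7) mod 26 = 4 -> E
Result: THAYPE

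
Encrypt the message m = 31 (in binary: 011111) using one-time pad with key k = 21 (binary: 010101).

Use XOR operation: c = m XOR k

Step 1: Write out the XOR operation bit by bit:
  Message: 011111
  Key:     010101
  XOR:     001010
Step 2: Convert to decimal: 001010 = 10.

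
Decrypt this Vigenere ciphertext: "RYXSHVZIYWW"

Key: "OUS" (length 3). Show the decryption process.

Step 1: Key 'OUS' has length 3. Extended key: OUSOUSOUSOU
Step 2: Decrypt each position:
  R(17) - O(14) = 3 = D
  Y(24) - U(20) = 4 = E
  X(23) - S(18) = 5 = F
  S(18) - O(14) = 4 = E
  H(7) - U(20) = 13 = N
  V(21) - S(18) = 3 = D
  Z(25) - O(14) = 11 = L
  I(8) - U(20) = 14 = O
  Y(24) - S(18) = 6 = G
  W(22) - O(14) = 8 = I
  W(22) - U(20) = 2 = C
Plaintext: DEFENDLOGIC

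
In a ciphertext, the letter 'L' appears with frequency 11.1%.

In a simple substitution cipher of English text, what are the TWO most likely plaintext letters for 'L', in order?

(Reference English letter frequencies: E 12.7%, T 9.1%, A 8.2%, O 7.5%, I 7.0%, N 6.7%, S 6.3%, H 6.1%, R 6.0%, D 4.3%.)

Step 1: Observed frequency of 'L' is 11.1%.
Step 2: Compute distances to each reference frequency and sort:
  E (12.7%): difference = 1.6% <-- BEST
  T (9.1%): difference = 2.0% <-- RUNNER-UP
  A (8.2%): difference = 2.9%
  O (7.5%): difference = 3.6%
  I (7.0%): difference = 4.1%
Step 3: Most likely is 'E' (12.7%, diff 1.6%); second most likely is 'T' (9.1%, diff 2.0%).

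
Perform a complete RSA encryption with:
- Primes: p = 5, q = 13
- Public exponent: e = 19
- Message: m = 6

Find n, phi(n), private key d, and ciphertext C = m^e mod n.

Step 1: n = 5 * 13 = 65.
Step 2: phi(n) = (5-1)(13-1) = 4 * 12 = 48.
Step 3: Find d = 19^(-1) mod 48 = 43.
  Verify: 19 * 43 = 817 = 1 (mod 48).
Step 4: C = 6^19 mod 65 = 46.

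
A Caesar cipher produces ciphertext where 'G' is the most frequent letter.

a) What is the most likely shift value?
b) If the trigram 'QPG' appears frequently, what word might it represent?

Step 1: In English, 'E' is the most frequent letter (12.7%).
Step 2: The most frequent ciphertext letter is 'G' (position 6).
Step 3: Shift = (6 - 4) mod 26 = 2.
Step 4: Decrypt 'QPG' by shifting back 2:
  Q -> O
  P -> N
  G -> E
Step 5: 'QPG' decrypts to 'ONE'.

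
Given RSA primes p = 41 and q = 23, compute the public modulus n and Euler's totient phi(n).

Step 1: n = p * q = 41 * 23 = 943.
Step 2: phi(n) = (p-1)(q-1) = 40 * 22 = 880.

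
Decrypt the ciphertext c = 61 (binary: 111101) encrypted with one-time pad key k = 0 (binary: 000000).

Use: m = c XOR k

Step 1: XOR ciphertext with key:
  Ciphertext: 111101
  Key:        000000
  XOR:        111101
Step 2: Plaintext = 111101 = 61 in decimal.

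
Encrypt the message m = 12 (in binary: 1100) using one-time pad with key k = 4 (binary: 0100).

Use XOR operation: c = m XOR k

Step 1: Write out the XOR operation bit by bit:
  Message: 1100
  Key:     0100
  XOR:     1000
Step 2: Convert to decimal: 1000 = 8.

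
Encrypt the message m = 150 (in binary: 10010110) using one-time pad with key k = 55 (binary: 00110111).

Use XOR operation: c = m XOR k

Step 1: Write out the XOR operation bit by bit:
  Message: 10010110
  Key:     00110111
  XOR:     10100001
Step 2: Convert to decimal: 10100001 = 161.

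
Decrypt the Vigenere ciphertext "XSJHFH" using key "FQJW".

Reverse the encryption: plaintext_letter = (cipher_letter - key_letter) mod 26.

Step 1: Extend key: FQJWFQ
Step 2: Decrypt each letter (c - k) mod 26:
  X(23) - F(5) = (23-5) mod 26 = 18 = S
  S(18) - Q(16) = (18-16) mod 26 = 2 = C
  J(9) - J(9) = (9-9) mod 26 = 0 = A
  H(7) - W(22) = (7-22) mod 26 = 11 = L
  F(5) - F(5) = (5-5) mod 26 = 0 = A
  H(7) - Q(16) = (7-16) mod 26 = 17 = R
Plaintext: SCALAR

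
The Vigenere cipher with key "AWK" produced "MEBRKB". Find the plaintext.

Step 1: Extend key: AWKAWK
Step 2: Decrypt each letter (c - k) mod 26:
  M(12) - A(0) = (12-0) mod 26 = 12 = M
  E(4) - W(22) = (4-22) mod 26 = 8 = I
  B(1) - K(10) = (1-10) mod 26 = 17 = R
  R(17) - A(0) = (17-0) mod 26 = 17 = R
  K(10) - W(22) = (10-22) mod 26 = 14 = O
  B(1) - K(10) = (1-10) mod 26 = 17 = R
Plaintext: MIRROR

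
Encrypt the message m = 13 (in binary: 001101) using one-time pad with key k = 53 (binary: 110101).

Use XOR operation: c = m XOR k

Step 1: Write out the XOR operation bit by bit:
  Message: 001101
  Key:     110101
  XOR:     111000
Step 2: Convert to decimal: 111000 = 56.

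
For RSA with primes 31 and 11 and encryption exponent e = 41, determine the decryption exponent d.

Step 1: n = 31 * 11 = 341.
Step 2: phi(n) = 30 * 10 = 300.
Step 3: Find d such that 41 * d = 1 (mod 300).
Step 4: d = 41^(-1) mod 300 = 161.
Verification: 41 * 161 = 6601 = 22 * 300 + 1.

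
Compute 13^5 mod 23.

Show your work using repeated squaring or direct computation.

Step 1: Compute 13^5 mod 23 step by step, reducing modulo 23 at each step.
  13^1 mod 23 = 13
  13^2 mod 23 = (13 * 13) mod 23 = 8
  13^3 mod 23 = (8 * 13) mod 23 = 12
  13^4 mod 23 = (12 * 13) mod 23 = 18
  13^5 mod 23 = (18 * 13) mod 23 = 4
Step 2: Result = 4.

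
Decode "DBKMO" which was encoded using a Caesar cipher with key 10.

Step 1: Reverse the shift by subtracting 10 from each letter position.
  D (position 3) -> position (3-10) mod 26 = 19 -> T
  B (position 1) -> position (1-10) mod 26 = 17 -> R
  K (position 10) -> position (10-10) mod 26 = 0 -> A
  M (position 12) -> position (12-10) mod 26 = 2 -> C
  O (position 14) -> position (14-10) mod 26 = 4 -> E
Decrypted message: TRACE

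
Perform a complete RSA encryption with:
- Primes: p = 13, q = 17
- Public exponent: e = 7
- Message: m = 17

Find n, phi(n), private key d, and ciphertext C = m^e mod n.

Step 1: n = 13 * 17 = 221.
Step 2: phi(n) = (13-1)(17-1) = 12 * 16 = 192.
Step 3: Find d = 7^(-1) mod 192 = 55.
  Verify: 7 * 55 = 385 = 1 (mod 192).
Step 4: C = 17^7 mod 221 = 17.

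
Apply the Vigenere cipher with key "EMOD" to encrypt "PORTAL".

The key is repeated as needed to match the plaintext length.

Step 1: Repeat key to match plaintext length:
  Plaintext: PORTAL
  Key:       EMODEM
Step 2: Encrypt each letter:
  P(15) + E(4) = (15+4) mod 26 = 19 = T
  O(14) + M(12) = (14+12) mod 26 = 0 = A
  R(17) + O(14) = (17+14) mod 26 = 5 = F
  T(19) + D(3) = (19+3) mod 26 = 22 = W
  A(0) + E(4) = (0+4) mod 26 = 4 = E
  L(11) + M(12) = (11+12) mod 26 = 23 = X
Ciphertext: TAFWEX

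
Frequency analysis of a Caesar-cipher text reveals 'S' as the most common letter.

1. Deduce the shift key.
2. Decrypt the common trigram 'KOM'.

Step 1: In English, 'E' is the most frequent letter (12.7%).
Step 2: The most frequent ciphertext letter is 'S' (position 18).
Step 3: Shift = (18 - 4) mod 26 = 14.
Step 4: Decrypt 'KOM' by shifting back 14:
  K -> W
  O -> A
  M -> Y
Step 5: 'KOM' decrypts to 'WAY'.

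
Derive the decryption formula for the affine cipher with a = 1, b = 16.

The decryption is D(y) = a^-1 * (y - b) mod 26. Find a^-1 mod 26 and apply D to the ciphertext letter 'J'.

Step 1: Find a^-1, the modular inverse of 1 mod 26.
Step 2: We need 1 * a^-1 = 1 (mod 26).
Step 3: 1 * 1 = 1 = 0 * 26 + 1, so a^-1 = 1.
Step 4: D(y) = 1(y - 16) mod 26.
Step 5: Apply to 'J' (y = 9): D(9) = 1 * (9 - 16) mod 26 = 1 * -7 mod 26 = 19 -> 'T'.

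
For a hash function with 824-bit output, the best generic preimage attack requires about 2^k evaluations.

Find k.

Step 1: The hash has a 824-bit output.
Step 2: Preimage resistance means: given a digest h(x), it should be infeasible to find any input that hashes to it.
With a 824-bit output there are 2^824 possible digests, so a generic brute-force preimage search costs about 2^824 evaluations.
Step 3: Security level = 824 bits.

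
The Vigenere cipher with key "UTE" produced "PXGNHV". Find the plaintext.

Step 1: Extend key: UTEUTE
Step 2: Decrypt each letter (c - k) mod 26:
  P(15) - U(20) = (15-20) mod 26 = 21 = V
  X(23) - T(19) = (23-19) mod 26 = 4 = E
  G(6) - E(4) = (6-4) mod 26 = 2 = C
  N(13) - U(20) = (13-20) mod 26 = 19 = T
  H(7) - T(19) = (7-19) mod 26 = 14 = O
  V(21) - E(4) = (21-4) mod 26 = 17 = R
Plaintext: VECTOR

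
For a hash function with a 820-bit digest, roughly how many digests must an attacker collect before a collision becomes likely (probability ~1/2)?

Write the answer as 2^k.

Step 1: The birthday paradox gives collision probability ~50% after sqrt(2^n) = 2^(n/2) hashes.
Step 2: For 820-bit output: 2^(820/2) = 2^410.
Step 3: Approximately 2^410 hash computations needed.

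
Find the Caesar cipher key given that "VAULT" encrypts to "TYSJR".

Step 1: Compare first letters: V (position 21) -> T (position 19).
Step 2: Shift = (19 - 21) mod 26 = 24.
The shift value is 24.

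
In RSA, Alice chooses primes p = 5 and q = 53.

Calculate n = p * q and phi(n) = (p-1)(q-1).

Step 1: n = p * q = 5 * 53 = 265.
Step 2: phi(n) = (p-1)(q-1) = 4 * 52 = 208.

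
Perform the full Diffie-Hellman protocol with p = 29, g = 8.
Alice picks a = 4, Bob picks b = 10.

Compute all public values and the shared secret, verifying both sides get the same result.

Step 1: A = g^a mod p = 8^4 mod 29 = 7.
Step 2: B = g^b mod p = 8^10 mod 29 = 4.
Step 3: Alice computes s = B^a mod p = 4^4 mod 29 = 24.
Step 4: Bob computes s = A^b mod p = 7^10 mod 29 = 24.
Both sides agree: shared secret = 24.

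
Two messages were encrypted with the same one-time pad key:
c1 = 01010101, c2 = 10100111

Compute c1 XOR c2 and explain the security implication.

Step 1: c1 XOR c2 = (m1 XOR k) XOR (m2 XOR k).
Step 2: By XOR associativity/commutativity: = m1 XOR m2 XOR k XOR k = m1 XOR m2.
Step 3: 01010101 XOR 10100111 = 11110010 = 242.
Step 4: The key cancels out! An attacker learns m1 XOR m2 = 242, revealing the relationship between plaintexts.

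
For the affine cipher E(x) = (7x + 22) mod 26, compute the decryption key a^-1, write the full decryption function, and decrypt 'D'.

Step 1: Find a^-1, the modular inverse of 7 mod 26.
Step 2: We need 7 * a^-1 = 1 (mod 26).
Step 3: 7 * 15 = 105 = 4 * 26 + 1, so a^-1 = 15.
Step 4: D(y) = 15(y - 22) mod 26.
Step 5: Apply to 'D' (y = 3): D(3) = 15 * (3 - 22) mod 26 = 15 * -19 mod 26 = 1 -> 'B'.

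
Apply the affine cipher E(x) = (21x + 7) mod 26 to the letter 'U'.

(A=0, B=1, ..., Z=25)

Step 1: Convert 'U' to number: x = 20.
Step 2: E(20) = (21 * 20 + 7) mod 26 = 427 mod 26 = 11.
Step 3: Convert 11 back to letter: L.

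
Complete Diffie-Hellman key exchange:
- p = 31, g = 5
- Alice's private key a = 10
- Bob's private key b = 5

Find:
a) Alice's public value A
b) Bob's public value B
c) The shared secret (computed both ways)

Step 1: A = g^a mod p = 5^10 mod 31 = 5.
Step 2: B = g^b mod p = 5^5 mod 31 = 25.
Step 3: Alice computes s = B^a mod p = 25^10 mod 31 = 25.
Step 4: Bob computes s = A^b mod p = 5^5 mod 31 = 25.
Both sides agree: shared secret = 25.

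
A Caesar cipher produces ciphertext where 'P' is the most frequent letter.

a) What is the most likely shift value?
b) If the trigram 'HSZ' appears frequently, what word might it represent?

Step 1: In English, 'E' is the most frequent letter (12.7%).
Step 2: The most frequent ciphertext letter is 'P' (position 15).
Step 3: Shift = (15 - 4) mod 26 = 11.
Step 4: Decrypt 'HSZ' by shifting back 11:
  H -> W
  S -> H
  Z -> O
Step 5: 'HSZ' decrypts to 'WHO'.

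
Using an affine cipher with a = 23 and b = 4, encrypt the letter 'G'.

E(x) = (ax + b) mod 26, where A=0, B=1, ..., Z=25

Step 1: Convert 'G' to number: x = 6.
Step 2: E(6) = (23 * 6 + 4) mod 26 = 142 mod 26 = 12.
Step 3: Convert 12 back to letter: M.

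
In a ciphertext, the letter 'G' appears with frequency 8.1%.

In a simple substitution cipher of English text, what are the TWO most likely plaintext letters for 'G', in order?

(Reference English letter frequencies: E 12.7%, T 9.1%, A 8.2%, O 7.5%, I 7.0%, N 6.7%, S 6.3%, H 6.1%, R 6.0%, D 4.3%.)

Step 1: Observed frequency of 'G' is 8.1%.
Step 2: Compute distances to each reference frequency and sort:
  A (8.2%): difference = 0.1% <-- BEST
  O (7.5%): difference = 0.6% <-- RUNNER-UP
  T (9.1%): difference = 1.0%
  I (7.0%): difference = 1.1%
  N (6.7%): difference = 1.4%
Step 3: Most likely is 'A' (8.2%, diff 0.1%); second most likely is 'O' (7.5%, diff 0.6%).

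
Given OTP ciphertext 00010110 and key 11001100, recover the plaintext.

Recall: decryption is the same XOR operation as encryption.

Step 1: XOR ciphertext with key:
  Ciphertext: 00010110
  Key:        11001100
  XOR:        11011010
Step 2: Plaintext = 11011010 = 218 in decimal.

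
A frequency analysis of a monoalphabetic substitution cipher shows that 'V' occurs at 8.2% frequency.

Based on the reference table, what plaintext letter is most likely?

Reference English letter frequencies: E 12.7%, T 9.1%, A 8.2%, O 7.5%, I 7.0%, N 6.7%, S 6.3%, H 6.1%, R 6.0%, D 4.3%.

Step 1: The observed frequency is 8.2%.
Step 2: Compare with English frequencies:
  E: 12.7% (difference: 4.5%)
  T: 9.1% (difference: 0.9%)
  A: 8.2% (difference: 0.0%) <-- closest
  O: 7.5% (difference: 0.7%)
  I: 7.0% (difference: 1.2%)
  N: 6.7% (difference: 1.5%)
  S: 6.3% (difference: 1.9%)
  H: 6.1% (difference: 2.1%)
  R: 6.0% (difference: 2.2%)
  D: 4.3% (difference: 3.9%)
Step 3: 'V' most likely represents 'A' (frequency 8.2%).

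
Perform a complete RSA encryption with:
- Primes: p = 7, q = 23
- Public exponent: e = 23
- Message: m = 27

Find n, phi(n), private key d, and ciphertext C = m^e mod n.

Step 1: n = 7 * 23 = 161.
Step 2: phi(n) = (7-1)(23-1) = 6 * 22 = 132.
Step 3: Find d = 23^(-1) mod 132 = 23.
  Verify: 23 * 23 = 529 = 1 (mod 132).
Step 4: C = 27^23 mod 161 = 27.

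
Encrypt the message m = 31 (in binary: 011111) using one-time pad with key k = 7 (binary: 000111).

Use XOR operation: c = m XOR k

Step 1: Write out the XOR operation bit by bit:
  Message: 011111
  Key:     000111
  XOR:     011000
Step 2: Convert to decimal: 011000 = 24.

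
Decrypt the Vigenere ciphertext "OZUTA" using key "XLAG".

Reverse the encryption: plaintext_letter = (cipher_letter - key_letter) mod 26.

Step 1: Extend key: XLAGX
Step 2: Decrypt each letter (c - k) mod 26:
  O(14) - X(23) = (14-23) mod 26 = 17 = R
  Z(25) - L(11) = (25-11) mod 26 = 14 = O
  U(20) - A(0) = (20-0) mod 26 = 20 = U
  T(19) - G(6) = (19-6) mod 26 = 13 = N
  A(0) - X(23) = (0-23) mod 26 = 3 = D
Plaintext: ROUND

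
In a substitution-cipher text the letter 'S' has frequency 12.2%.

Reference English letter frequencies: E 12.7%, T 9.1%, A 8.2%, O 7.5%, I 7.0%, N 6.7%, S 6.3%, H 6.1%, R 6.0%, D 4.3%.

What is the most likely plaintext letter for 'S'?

Step 1: The observed frequency is 12.2%.
Step 2: Compare with English frequencies:
  E: 12.7% (difference: 0.5%) <-- closest
  T: 9.1% (difference: 3.1%)
  A: 8.2% (difference: 4.0%)
  O: 7.5% (difference: 4.7%)
  I: 7.0% (difference: 5.2%)
  N: 6.7% (difference: 5.5%)
  S: 6.3% (difference: 5.9%)
  H: 6.1% (difference: 6.1%)
  R: 6.0% (difference: 6.2%)
  D: 4.3% (difference: 7.9%)
Step 3: 'S' most likely represents 'E' (frequency 12.7%).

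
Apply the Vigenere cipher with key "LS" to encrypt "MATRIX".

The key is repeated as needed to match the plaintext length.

Step 1: Repeat key to match plaintext length:
  Plaintext: MATRIX
  Key:       LSLSLS
Step 2: Encrypt each letter:
  M(12) + L(11) = (12+11) mod 26 = 23 = X
  A(0) + S(18) = (0+18) mod 26 = 18 = S
  T(19) + L(11) = (19+11) mod 26 = 4 = E
  R(17) + S(18) = (17+18) mod 26 = 9 = J
  I(8) + L(11) = (8+11) mod 26 = 19 = T
  X(23) + S(18) = (23+18) mod 26 = 15 = P
Ciphertext: XSEJTP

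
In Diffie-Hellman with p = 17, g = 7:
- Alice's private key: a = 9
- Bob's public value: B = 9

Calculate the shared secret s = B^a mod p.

Step 1: s = B^a mod p = 9^9 mod 17.
  9^1 mod 17 = 9
  9^2 mod 17 = (9 * 9) mod 17 = 13
  9^3 mod 17 = (13 * 9) mod 17 = 15
  9^4 mod 17 = (15 * 9) mod 17 = 16
  9^5 mod 17 = (16 * 9) mod 17 = 8
  9^6 mod 17 = (8 * 9) mod 17 = 4
  9^7 mod 17 = (4 * 9) mod 17 = 2
  9^8 mod 17 = (2 * 9) mod 17 = 1
  9^9 mod 17 = (1 * 9) mod 17 = 9
Result: shared secret = 9.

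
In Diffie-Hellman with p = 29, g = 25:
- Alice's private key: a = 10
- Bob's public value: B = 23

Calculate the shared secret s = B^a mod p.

Step 1: s = B^a mod p = 23^10 mod 29.
  23^1 mod 29 = 23
  23^2 mod 29 = (23 * 23) mod 29 = 7
  23^3 mod 29 = (7 * 23) mod 29 = 16
  23^4 mod 29 = (16 * 23) mod 29 = 20
  23^5 mod 29 = (20 * 23) mod 29 = 25
  23^6 mod 29 = (25 * 23) mod 29 = 24
  23^7 mod 29 = (24 * 23) mod 29 = 1
  23^8 mod 29 = (1 * 23) mod 29 = 23
  23^9 mod 29 = (23 * 23) mod 29 = 7
  23^10 mod 29 = (7 * 23) mod 29 = 16
Result: shared secret = 16.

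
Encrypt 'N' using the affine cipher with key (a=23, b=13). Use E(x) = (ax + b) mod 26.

Step 1: Convert 'N' to number: x = 13.
Step 2: E(13) = (23 * 13 + 13) mod 26 = 312 mod 26 = 0.
Step 3: Convert 0 back to letter: A.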